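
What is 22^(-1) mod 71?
42

gcd(22, 71) = 1, so the inverse exists.
Extended Euclidean algorithm on (71, 22):
71 = 3 × 22 + 5  ⟹  5 = (1)·71 + (-3)·22
22 = 4 × 5 + 2  ⟹  2 = (-4)·71 + (13)·22
5 = 2 × 2 + 1  ⟹  1 = (9)·71 + (-29)·22
So (-29)·22 ≡ 1 (mod 71), i.e. 22^(-1) ≡ -29 ≡ 42 (mod 71).
Check: 22 × 42 = 924 ≡ 1 (mod 71)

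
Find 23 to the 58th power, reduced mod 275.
144

Repeated squaring. Binary of 58 = 111010.
23^1 ≡ 23 (mod 275); 23^2 ≡ 254 (mod 275); 23^4 ≡ 166 (mod 275); 23^8 ≡ 56 (mod 275); 23^16 ≡ 111 (mod 275); 23^32 ≡ 221 (mod 275)
23^58 = 23^2 × 23^8 × 23^16 × 23^32 ≡ 144 (mod 275)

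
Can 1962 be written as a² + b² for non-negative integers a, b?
21² + 39² (a=21, b=39)

Factorization: 1962 = 2 × 3^2 × 109
By Fermat: n is sum of two squares iff every prime p ≡ 3 (mod 4) appears to even power.
All primes ≡ 3 (mod 4) appear to even power.
Search a = 0, 1, 2, … for 1962 - a² a perfect square: first hit at a = 21: 1962 - 441 = 1521 = 39².
1962 = 21² + 39² = 441 + 1521 ✓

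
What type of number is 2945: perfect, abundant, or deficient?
deficient

Proper divisors of 2945: sum = 1 + 5 + 19 + 31 + 95 + 155 + 589 = 895
Since 895 < 2945, 2945 is deficient.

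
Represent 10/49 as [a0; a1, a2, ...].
[0; 4, 1, 9]

Euclidean algorithm steps:
10 = 0 × 49 + 10
49 = 4 × 10 + 9
10 = 1 × 9 + 1
9 = 9 × 1 + 0
Continued fraction: [0; 4, 1, 9]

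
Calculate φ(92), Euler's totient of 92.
44

92 = 2^2 × 23
φ(n) = n × ∏(1 - 1/p) for each prime p dividing n
φ(92) = 92 × (1 - 1/2) × (1 - 1/23) = 44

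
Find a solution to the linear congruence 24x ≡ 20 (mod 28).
x ≡ 2 (mod 7)

gcd(24, 28) = 4, which divides 20, so solutions exist.
Divide through by 4: 6x ≡ 5 (mod 7).
Find 6^(-1) mod 7 by the extended Euclidean algorithm:
7 = 1 × 6 + 1  ⟹  1 = (1)·7 + (-1)·6
So (-1)·6 ≡ 1 (mod 7), i.e. 6^(-1) ≡ -1 ≡ 6 (mod 7).
x ≡ 6 × 5 = 30 ≡ 2 (mod 7).
Check: 24 × 2 = 48 ≡ 20 (mod 28).
x ≡ 2 (mod 7), giving 4 solutions mod 28.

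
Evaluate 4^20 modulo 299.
289

Repeated squaring. Binary of 20 = 10100.
4^1 ≡ 4 (mod 299); 4^2 ≡ 16 (mod 299); 4^4 ≡ 256 (mod 299); 4^8 ≡ 55 (mod 299); 4^16 ≡ 35 (mod 299)
4^20 = 4^4 × 4^16 ≡ 289 (mod 299)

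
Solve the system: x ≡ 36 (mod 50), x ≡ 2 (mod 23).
186

Using Chinese Remainder Theorem:
M = 50 × 23 = 1150
M1 = 23, M2 = 50
y1 = 23^(-1) mod 50 = 37
y2 = 50^(-1) mod 23 = 6
x = (36×23×37 + 2×50×6) mod 1150 = 186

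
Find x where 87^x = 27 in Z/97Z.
6

Baby-step giant-step with step n = ⌈√97⌉ = 10.
Baby steps 87^j mod 97 (j:value) for j=0..9: 0:1, 1:87, 2:3, 3:67, 4:9, 5:7, 6:27, 7:21, 8:81, 9:63.
h = 27 is already in the table at j=6, so x = 6.
Check: 87^6 ≡ 27 (mod 97).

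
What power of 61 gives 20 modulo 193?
75

Baby-step giant-step with step n = ⌈√193⌉ = 14.
Baby steps 61^j mod 193 (j:value) for j=0..13: 0:1, 1:61, 2:54, 3:13, 4:21, 5:123, 6:169, 7:80, 8:55, 9:74, 10:75, 11:136, 12:190, 13:10.
Giant-step multiplier: 61^(-14) ≡ 61^(192-14) = 61^178 ≡ 137 (mod 193).
Giant steps γ_i = 20·137^i mod 193: γ_0=20, γ_1=38, γ_2=188, γ_3=87, γ_4=146, γ_5=123 (in table at j=5).
x = i·n + j = 5·14 + 5 = 75.
Check: 61^75 ≡ 20 (mod 193).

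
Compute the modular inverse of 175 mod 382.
179

gcd(175, 382) = 1, so the inverse exists.
Extended Euclidean algorithm on (382, 175):
382 = 2 × 175 + 32  ⟹  32 = (1)·382 + (-2)·175
175 = 5 × 32 + 15  ⟹  15 = (-5)·382 + (11)·175
32 = 2 × 15 + 2  ⟹  2 = (11)·382 + (-24)·175
15 = 7 × 2 + 1  ⟹  1 = (-82)·382 + (179)·175
So (179)·175 ≡ 1 (mod 382), i.e. 175^(-1) ≡ 179 (mod 382).
Check: 175 × 179 = 31325 ≡ 1 (mod 382)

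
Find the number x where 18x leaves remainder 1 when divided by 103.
63

gcd(18, 103) = 1, so the inverse exists.
Extended Euclidean algorithm on (103, 18):
103 = 5 × 18 + 13  ⟹  13 = (1)·103 + (-5)·18
18 = 1 × 13 + 5  ⟹  5 = (-1)·103 + (6)·18
13 = 2 × 5 + 3  ⟹  3 = (3)·103 + (-17)·18
5 = 1 × 3 + 2  ⟹  2 = (-4)·103 + (23)·18
3 = 1 × 2 + 1  ⟹  1 = (7)·103 + (-40)·18
So (-40)·18 ≡ 1 (mod 103), i.e. 18^(-1) ≡ -40 ≡ 63 (mod 103).
Check: 18 × 63 = 1134 ≡ 1 (mod 103)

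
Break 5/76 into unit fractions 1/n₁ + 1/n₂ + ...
1/16 + 1/304

Greedy algorithm:
5/76: ceiling(76/5) = 16, use 1/16
1/304: ceiling(304/1) = 304, use 1/304
Result: 5/76 = 1/16 + 1/304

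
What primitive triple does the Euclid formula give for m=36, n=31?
(335, 2232, 2257)

Euclid's formula: a = m² - n², b = 2mn, c = m² + n²
m = 36, n = 31
a = 36² - 31² = 1296 - 961 = 335
b = 2 × 36 × 31 = 2232
c = 36² + 31² = 1296 + 961 = 2257
Verification: 335² + 2232² = 112225 + 4981824 = 5094049 = 2257² ✓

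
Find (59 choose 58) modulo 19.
2

Using Lucas' theorem:
Write n=59 and k=58 in base 19:
n in base 19: [3, 2]
k in base 19: [3, 1]
C(59,58) mod 19 = ∏ C(n_i, k_i) mod 19
Digit binomials (mod 19): C(3,3) = 1; C(2,1) = 2
Product: 1 × 2 = 2 ≡ 2 (mod 19)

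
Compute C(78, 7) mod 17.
1

Using Lucas' theorem:
Write n=78 and k=7 in base 17:
n in base 17: [4, 10]
k in base 17: [0, 7]
C(78,7) mod 17 = ∏ C(n_i, k_i) mod 17
Digit binomials (mod 17): C(4,0) = 1; C(10,7) = 120 ≡ 1
Product: 1 × 1 = 1 ≡ 1 (mod 17)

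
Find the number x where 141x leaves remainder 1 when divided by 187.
126

gcd(141, 187) = 1, so the inverse exists.
Extended Euclidean algorithm on (187, 141):
187 = 1 × 141 + 46  ⟹  46 = (1)·187 + (-1)·141
141 = 3 × 46 + 3  ⟹  3 = (-3)·187 + (4)·141
46 = 15 × 3 + 1  ⟹  1 = (46)·187 + (-61)·141
So (-61)·141 ≡ 1 (mod 187), i.e. 141^(-1) ≡ -61 ≡ 126 (mod 187).
Check: 141 × 126 = 17766 ≡ 1 (mod 187)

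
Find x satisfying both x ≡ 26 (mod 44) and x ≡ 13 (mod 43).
1346

Using Chinese Remainder Theorem:
M = 44 × 43 = 1892
M1 = 43, M2 = 44
y1 = 43^(-1) mod 44 = 43
y2 = 44^(-1) mod 43 = 1
x = (26×43×43 + 13×44×1) mod 1892 = 1346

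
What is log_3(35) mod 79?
37

Baby-step giant-step with step n = ⌈√79⌉ = 9.
Baby steps 3^j mod 79 (j:value) for j=0..8: 0:1, 1:3, 2:9, 3:27, 4:2, 5:6, 6:18, 7:54, 8:4.
Giant-step multiplier: 3^(-9) ≡ 3^(78-9) = 3^69 ≡ 33 (mod 79).
Giant steps γ_i = 35·33^i mod 79: γ_0=35, γ_1=49, γ_2=37, γ_3=36, γ_4=3 (in table at j=1).
x = i·n + j = 4·9 + 1 = 37.
Check: 3^37 ≡ 35 (mod 79).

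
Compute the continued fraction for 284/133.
[2; 7, 2, 1, 1, 3]

Euclidean algorithm steps:
284 = 2 × 133 + 18
133 = 7 × 18 + 7
18 = 2 × 7 + 4
7 = 1 × 4 + 3
4 = 1 × 3 + 1
3 = 3 × 1 + 0
Continued fraction: [2; 7, 2, 1, 1, 3]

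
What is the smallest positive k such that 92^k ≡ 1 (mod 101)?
25

101 is prime, so ord(92) divides φ(101) = 100.
Divisors of 100: 1, 2, 4, 5, 10, 20, 25, 50, 100.
Repeated squaring: 92^1 ≡ 92, 92^2 ≡ 81, 92^4 ≡ 97, 92^8 ≡ 16, 92^16 ≡ 54, 92^32 ≡ 88, 92^64 ≡ 68 (mod 101).
Test 92^d mod 101 for each divisor d in increasing order:
92^1 ≡ 92
92^2 ≡ 81
92^4 ≡ 97
92^5 = 92^4·92^1 ≡ 36
92^10 = 92^8·92^2 ≡ 84
92^20 = 92^16·92^4 ≡ 87
92^25 = 92^16·92^8·92^1 ≡ 1  ← first divisor giving 1
The order is 25.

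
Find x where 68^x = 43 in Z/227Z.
44

Baby-step giant-step with step n = ⌈√227⌉ = 16.
Baby steps 68^j mod 227 (j:value) for j=0..15: 0:1, 1:68, 2:84, 3:37, 4:19, 5:157, 6:7, 7:22, 8:134, 9:32, 10:133, 11:191, 12:49, 13:154, 14:30, 15:224.
Giant-step multiplier: 68^(-16) ≡ 68^(226-16) = 68^210 ≡ 79 (mod 227).
Giant steps γ_i = 43·79^i mod 227: γ_0=43, γ_1=219, γ_2=49 (in table at j=12).
x = i·n + j = 2·16 + 12 = 44.
Check: 68^44 ≡ 43 (mod 227).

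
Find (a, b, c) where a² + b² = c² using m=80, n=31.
(5439, 4960, 7361)

Euclid's formula: a = m² - n², b = 2mn, c = m² + n²
m = 80, n = 31
a = 80² - 31² = 6400 - 961 = 5439
b = 2 × 80 × 31 = 4960
c = 80² + 31² = 6400 + 961 = 7361
Verification: 5439² + 4960² = 29582721 + 24601600 = 54184321 = 7361² ✓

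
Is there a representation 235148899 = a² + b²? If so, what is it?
Not possible

Factorization: 235148899 = 41 × 179^3
By Fermat: n is sum of two squares iff every prime p ≡ 3 (mod 4) appears to even power.
Prime(s) ≡ 3 (mod 4) with odd exponent: [(179, 3)]
Therefore 235148899 cannot be expressed as a² + b².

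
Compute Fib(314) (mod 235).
227

Matrix identity: Q^n = [[F_(n+1), F_n], [F_n, F_(n-1)]] with Q = [[1,1],[1,0]].
n = 314 = 100111010₂. Square-and-multiply, entries mod 235:
Q^1 = [[1,1],[1,0]]
Q^2 = (Q^1)² = [[2,1],[1,1]]
Q^4 = (Q^2)² = [[5,3],[3,2]]
Q^9 = (Q^4)²·Q = [[55,34],[34,21]]
Q^19 = (Q^9)²·Q = [[185,186],[186,234]]
Q^39 = (Q^19)²·Q = [[115,201],[201,149]]
Q^78 = (Q^39)² = [[46,189],[189,92]]
Q^157 = (Q^78)²·Q = [[234,2],[2,232]]
Q^314 = (Q^157)² = [[5,227],[227,13]]
F_314 mod 235 = Q^314[0][1] = 227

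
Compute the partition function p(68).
3087735

p(n) counts ways to write n as a sum of positive integers (order ignored).
Euler's pentagonal recurrence: p(k) = p(k-1) + p(k-2) - p(k-5) - p(k-7) + p(k-12) + p(k-15) - ... (offsets j(3j∓1)/2, signs ++--, p(0)=1, p(<0)=0).
DP table for k = 0..67: p(0)=1, p(1)=1, p(2)=2, p(3)=3, p(4)=5, p(5)=7, p(6)=11, p(7)=15, p(8)=22, p(9)=30, p(10)=42, p(11)=56, p(12)=77, p(13)=101, p(14)=135, p(15)=176, p(16)=231, p(17)=297, p(18)=385, p(19)=490, p(20)=627, p(21)=792, p(22)=1002, p(23)=1255, p(24)=1575, p(25)=1958, p(26)=2436, p(27)=3010, p(28)=3718, p(29)=4565, p(30)=5604, p(31)=6842, p(32)=8349, p(33)=10143, p(34)=12310, p(35)=14883, p(36)=17977, p(37)=21637, p(38)=26015, p(39)=31185, p(40)=37338, p(41)=44583, p(42)=53174, p(43)=63261, p(44)=75175, p(45)=89134, p(46)=105558, p(47)=124754, p(48)=147273, p(49)=173525, p(50)=204226, p(51)=239943, p(52)=281589, p(53)=329931, p(54)=386155, p(55)=451276, p(56)=526823, p(57)=614154, p(58)=715220, p(59)=831820, p(60)=966467, p(61)=1121505, p(62)=1300156, p(63)=1505499, p(64)=1741630, p(65)=2012558, p(66)=2323520, p(67)=2679689.
Final step: p(68) = p(67) + p(66) - p(63) - p(61) + p(56) + p(53) - p(46) - p(42) + p(33) + p(28) - p(17) - p(11)
= 2679689 + 2323520 - 1505499 - 1121505 + 526823 + 329931 - 105558 - 53174 + 10143 + 3718 - 297 - 56
= 3087735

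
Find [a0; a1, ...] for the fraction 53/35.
[1; 1, 1, 17]

Euclidean algorithm steps:
53 = 1 × 35 + 18
35 = 1 × 18 + 17
18 = 1 × 17 + 1
17 = 17 × 1 + 0
Continued fraction: [1; 1, 1, 17]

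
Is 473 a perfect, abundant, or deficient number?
deficient

Proper divisors of 473: sum = 1 + 11 + 43 = 55
Since 55 < 473, 473 is deficient.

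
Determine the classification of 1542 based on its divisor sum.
abundant

Proper divisors of 1542: sum = 1 + 2 + 3 + 6 + 257 + 514 + 771 = 1554
Since 1554 > 1542, 1542 is abundant.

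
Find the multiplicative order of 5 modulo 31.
3

31 is prime, so ord(5) divides φ(31) = 30.
Divisors of 30: 1, 2, 3, 5, 6, 10, 15, 30.
Repeated squaring: 5^1 ≡ 5, 5^2 ≡ 25, 5^4 ≡ 5, 5^8 ≡ 25, 5^16 ≡ 5 (mod 31).
Test 5^d mod 31 for each divisor d in increasing order:
5^1 ≡ 5
5^2 ≡ 25
5^3 = 5^2·5^1 ≡ 1  ← first divisor giving 1
The order is 3.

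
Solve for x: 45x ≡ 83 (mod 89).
x ≡ 77 (mod 89)

gcd(45, 89) = 1, which divides 83, so solutions exist.
Find 45^(-1) mod 89 by the extended Euclidean algorithm:
89 = 1 × 45 + 44  ⟹  44 = (1)·89 + (-1)·45
45 = 1 × 44 + 1  ⟹  1 = (-1)·89 + (2)·45
So (2)·45 ≡ 1 (mod 89), i.e. 45^(-1) ≡ 2 (mod 89).
x ≡ 2 × 83 = 166 ≡ 77 (mod 89).
Check: 45 × 77 = 3465 ≡ 83 (mod 89).
Unique solution: x ≡ 77 (mod 89)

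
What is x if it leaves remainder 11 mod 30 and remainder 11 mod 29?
11

Using Chinese Remainder Theorem:
M = 30 × 29 = 870
M1 = 29, M2 = 30
y1 = 29^(-1) mod 30 = 29
y2 = 30^(-1) mod 29 = 1
x = (11×29×29 + 11×30×1) mod 870 = 11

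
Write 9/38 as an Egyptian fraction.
1/5 + 1/28 + 1/887 + 1/2359420

Greedy algorithm:
9/38: ceiling(38/9) = 5, use 1/5
7/190: ceiling(190/7) = 28, use 1/28
3/2660: ceiling(2660/3) = 887, use 1/887
1/2359420: ceiling(2359420/1) = 2359420, use 1/2359420
Result: 9/38 = 1/5 + 1/28 + 1/887 + 1/2359420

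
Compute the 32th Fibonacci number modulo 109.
53

Matrix identity: Q^n = [[F_(n+1), F_n], [F_n, F_(n-1)]] with Q = [[1,1],[1,0]].
n = 32 = 100000₂. Square-and-multiply, entries mod 109:
Q^1 = [[1,1],[1,0]]
Q^2 = (Q^1)² = [[2,1],[1,1]]
Q^4 = (Q^2)² = [[5,3],[3,2]]
Q^8 = (Q^4)² = [[34,21],[21,13]]
Q^16 = (Q^8)² = [[71,6],[6,65]]
Q^32 = (Q^16)² = [[63,53],[53,10]]
F_32 mod 109 = Q^32[0][1] = 53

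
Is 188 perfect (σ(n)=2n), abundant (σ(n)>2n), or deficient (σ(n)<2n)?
deficient

Proper divisors of 188: sum = 1 + 2 + 4 + 47 + 94 = 148
Since 148 < 188, 188 is deficient.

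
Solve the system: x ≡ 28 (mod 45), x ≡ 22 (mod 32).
118

Using Chinese Remainder Theorem:
M = 45 × 32 = 1440
M1 = 32, M2 = 45
y1 = 32^(-1) mod 45 = 38
y2 = 45^(-1) mod 32 = 5
x = (28×32×38 + 22×45×5) mod 1440 = 118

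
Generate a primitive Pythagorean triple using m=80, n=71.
(1359, 11360, 11441)

Euclid's formula: a = m² - n², b = 2mn, c = m² + n²
m = 80, n = 71
a = 80² - 71² = 6400 - 5041 = 1359
b = 2 × 80 × 71 = 11360
c = 80² + 71² = 6400 + 5041 = 11441
Verification: 1359² + 11360² = 1846881 + 129049600 = 130896481 = 11441² ✓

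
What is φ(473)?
420

473 = 11 × 43
φ(n) = n × ∏(1 - 1/p) for each prime p dividing n
φ(473) = 473 × (1 - 1/11) × (1 - 1/43) = 420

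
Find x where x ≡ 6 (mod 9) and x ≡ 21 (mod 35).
231

Using Chinese Remainder Theorem:
M = 9 × 35 = 315
M1 = 35, M2 = 9
y1 = 35^(-1) mod 9 = 8
y2 = 9^(-1) mod 35 = 4
x = (6×35×8 + 21×9×4) mod 315 = 231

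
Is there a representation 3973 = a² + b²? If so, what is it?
2² + 63² (a=2, b=63)

Factorization: 3973 = 29 × 137
By Fermat: n is sum of two squares iff every prime p ≡ 3 (mod 4) appears to even power.
All primes ≡ 3 (mod 4) appear to even power.
Search a = 0, 1, 2, … for 3973 - a² a perfect square: first hit at a = 2: 3973 - 4 = 3969 = 63².
3973 = 2² + 63² = 4 + 3969 ✓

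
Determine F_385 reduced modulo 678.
457

Matrix identity: Q^n = [[F_(n+1), F_n], [F_n, F_(n-1)]] with Q = [[1,1],[1,0]].
n = 385 = 110000001₂. Square-and-multiply, entries mod 678:
Q^1 = [[1,1],[1,0]]
Q^3 = (Q^1)²·Q = [[3,2],[2,1]]
Q^6 = (Q^3)² = [[13,8],[8,5]]
Q^12 = (Q^6)² = [[233,144],[144,89]]
Q^24 = (Q^12)² = [[445,264],[264,181]]
Q^48 = (Q^24)² = [[589,510],[510,79]]
Q^96 = (Q^48)² = [[211,324],[324,565]]
Q^192 = (Q^96)² = [[337,564],[564,451]]
Q^385 = (Q^192)²·Q = [[121,457],[457,342]]
F_385 mod 678 = Q^385[0][1] = 457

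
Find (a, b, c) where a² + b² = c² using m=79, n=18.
(5917, 2844, 6565)

Euclid's formula: a = m² - n², b = 2mn, c = m² + n²
m = 79, n = 18
a = 79² - 18² = 6241 - 324 = 5917
b = 2 × 79 × 18 = 2844
c = 79² + 18² = 6241 + 324 = 6565
Verification: 5917² + 2844² = 35010889 + 8088336 = 43099225 = 6565² ✓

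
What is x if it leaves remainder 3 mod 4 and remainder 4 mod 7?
11

Using Chinese Remainder Theorem:
M = 4 × 7 = 28
M1 = 7, M2 = 4
y1 = 7^(-1) mod 4 = 3
y2 = 4^(-1) mod 7 = 2
x = (3×7×3 + 4×4×2) mod 28 = 11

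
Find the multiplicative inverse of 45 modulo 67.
3

gcd(45, 67) = 1, so the inverse exists.
Extended Euclidean algorithm on (67, 45):
67 = 1 × 45 + 22  ⟹  22 = (1)·67 + (-1)·45
45 = 2 × 22 + 1  ⟹  1 = (-2)·67 + (3)·45
So (3)·45 ≡ 1 (mod 67), i.e. 45^(-1) ≡ 3 (mod 67).
Check: 45 × 3 = 135 ≡ 1 (mod 67)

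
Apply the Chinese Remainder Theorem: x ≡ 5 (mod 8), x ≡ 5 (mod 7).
5

Using Chinese Remainder Theorem:
M = 8 × 7 = 56
M1 = 7, M2 = 8
y1 = 7^(-1) mod 8 = 7
y2 = 8^(-1) mod 7 = 1
x = (5×7×7 + 5×8×1) mod 56 = 5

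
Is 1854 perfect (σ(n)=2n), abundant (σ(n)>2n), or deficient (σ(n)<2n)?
abundant

Proper divisors of 1854: sum = 1 + 2 + 3 + 6 + 9 + 18 + 103 + 206 + 309 + 618 + 927 = 2202
Since 2202 > 1854, 1854 is abundant.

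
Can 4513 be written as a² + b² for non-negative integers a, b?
47² + 48² (a=47, b=48)

Factorization: 4513 = 4513
By Fermat: n is sum of two squares iff every prime p ≡ 3 (mod 4) appears to even power.
All primes ≡ 3 (mod 4) appear to even power.
Search a = 0, 1, 2, … for 4513 - a² a perfect square: first hit at a = 47: 4513 - 2209 = 2304 = 48².
4513 = 47² + 48² = 2209 + 2304 ✓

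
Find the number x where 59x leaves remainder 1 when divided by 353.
6

gcd(59, 353) = 1, so the inverse exists.
Extended Euclidean algorithm on (353, 59):
353 = 5 × 59 + 58  ⟹  58 = (1)·353 + (-5)·59
59 = 1 × 58 + 1  ⟹  1 = (-1)·353 + (6)·59
So (6)·59 ≡ 1 (mod 353), i.e. 59^(-1) ≡ 6 (mod 353).
Check: 59 × 6 = 354 ≡ 1 (mod 353)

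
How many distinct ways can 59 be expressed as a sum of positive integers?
831820

p(n) counts ways to write n as a sum of positive integers (order ignored).
Euler's pentagonal recurrence: p(k) = p(k-1) + p(k-2) - p(k-5) - p(k-7) + p(k-12) + p(k-15) - ... (offsets j(3j∓1)/2, signs ++--, p(0)=1, p(<0)=0).
DP table for k = 0..58: p(0)=1, p(1)=1, p(2)=2, p(3)=3, p(4)=5, p(5)=7, p(6)=11, p(7)=15, p(8)=22, p(9)=30, p(10)=42, p(11)=56, p(12)=77, p(13)=101, p(14)=135, p(15)=176, p(16)=231, p(17)=297, p(18)=385, p(19)=490, p(20)=627, p(21)=792, p(22)=1002, p(23)=1255, p(24)=1575, p(25)=1958, p(26)=2436, p(27)=3010, p(28)=3718, p(29)=4565, p(30)=5604, p(31)=6842, p(32)=8349, p(33)=10143, p(34)=12310, p(35)=14883, p(36)=17977, p(37)=21637, p(38)=26015, p(39)=31185, p(40)=37338, p(41)=44583, p(42)=53174, p(43)=63261, p(44)=75175, p(45)=89134, p(46)=105558, p(47)=124754, p(48)=147273, p(49)=173525, p(50)=204226, p(51)=239943, p(52)=281589, p(53)=329931, p(54)=386155, p(55)=451276, p(56)=526823, p(57)=614154, p(58)=715220.
Final step: p(59) = p(58) + p(57) - p(54) - p(52) + p(47) + p(44) - p(37) - p(33) + p(24) + p(19) - p(8) - p(2)
= 715220 + 614154 - 386155 - 281589 + 124754 + 75175 - 21637 - 10143 + 1575 + 490 - 22 - 2
= 831820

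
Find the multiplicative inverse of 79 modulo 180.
139

gcd(79, 180) = 1, so the inverse exists.
Extended Euclidean algorithm on (180, 79):
180 = 2 × 79 + 22  ⟹  22 = (1)·180 + (-2)·79
79 = 3 × 22 + 13  ⟹  13 = (-3)·180 + (7)·79
22 = 1 × 13 + 9  ⟹  9 = (4)·180 + (-9)·79
13 = 1 × 9 + 4  ⟹  4 = (-7)·180 + (16)·79
9 = 2 × 4 + 1  ⟹  1 = (18)·180 + (-41)·79
So (-41)·79 ≡ 1 (mod 180), i.e. 79^(-1) ≡ -41 ≡ 139 (mod 180).
Check: 79 × 139 = 10981 ≡ 1 (mod 180)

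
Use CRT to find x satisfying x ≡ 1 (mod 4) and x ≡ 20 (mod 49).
69

Using Chinese Remainder Theorem:
M = 4 × 49 = 196
M1 = 49, M2 = 4
y1 = 49^(-1) mod 4 = 1
y2 = 4^(-1) mod 49 = 37
x = (1×49×1 + 20×4×37) mod 196 = 69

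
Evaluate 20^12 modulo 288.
64

Repeated squaring. Binary of 12 = 1100.
20^1 ≡ 20 (mod 288); 20^2 ≡ 112 (mod 288); 20^4 ≡ 160 (mod 288); 20^8 ≡ 256 (mod 288)
20^12 = 20^4 × 20^8 ≡ 64 (mod 288)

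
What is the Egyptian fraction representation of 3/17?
1/6 + 1/102

Greedy algorithm:
3/17: ceiling(17/3) = 6, use 1/6
1/102: ceiling(102/1) = 102, use 1/102
Result: 3/17 = 1/6 + 1/102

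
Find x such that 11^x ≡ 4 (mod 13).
2

Baby-step giant-step with step n = ⌈√13⌉ = 4.
Baby steps 11^j mod 13 (j:value) for j=0..3: 0:1, 1:11, 2:4, 3:5.
h = 4 is already in the table at j=2, so x = 2.
Check: 11^2 ≡ 4 (mod 13).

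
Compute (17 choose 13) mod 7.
0

Using Lucas' theorem:
Write n=17 and k=13 in base 7:
n in base 7: [2, 3]
k in base 7: [1, 6]
C(17,13) mod 7 = ∏ C(n_i, k_i) mod 7
Digit binomials (mod 7): C(2,1) = 2; C(3,6) = 0 (k_i > n_i)
Product: 2 × 0 = 0 ≡ 0 (mod 7)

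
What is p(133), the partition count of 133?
7346629512

p(n) counts ways to write n as a sum of positive integers (order ignored).
Euler's pentagonal recurrence: p(k) = p(k-1) + p(k-2) - p(k-5) - p(k-7) + p(k-12) + p(k-15) - ... (offsets j(3j∓1)/2, signs ++--, p(0)=1, p(<0)=0).
DP table for k = 0..132: p(0)=1, p(1)=1, p(2)=2, p(3)=3, p(4)=5, p(5)=7, p(6)=11, p(7)=15, p(8)=22, p(9)=30, p(10)=42, p(11)=56, p(12)=77, p(13)=101, p(14)=135, p(15)=176, p(16)=231, p(17)=297, p(18)=385, p(19)=490, p(20)=627, p(21)=792, p(22)=1002, p(23)=1255, p(24)=1575, p(25)=1958, p(26)=2436, p(27)=3010, p(28)=3718, p(29)=4565, p(30)=5604, p(31)=6842, p(32)=8349, p(33)=10143, p(34)=12310, p(35)=14883, p(36)=17977, p(37)=21637, p(38)=26015, p(39)=31185, p(40)=37338, p(41)=44583, p(42)=53174, p(43)=63261, p(44)=75175, p(45)=89134, p(46)=105558, p(47)=124754, p(48)=147273, p(49)=173525, p(50)=204226, p(51)=239943, p(52)=281589, p(53)=329931, p(54)=386155, p(55)=451276, p(56)=526823, p(57)=614154, p(58)=715220, p(59)=831820, p(60)=966467, p(61)=1121505, p(62)=1300156, p(63)=1505499, p(64)=1741630, p(65)=2012558, p(66)=2323520, p(67)=2679689, p(68)=3087735, p(69)=3554345, p(70)=4087968, p(71)=4697205, p(72)=5392783, p(73)=6185689, p(74)=7089500, p(75)=8118264, p(76)=9289091, p(77)=10619863, p(78)=12132164, p(79)=13848650, p(80)=15796476, p(81)=18004327, p(82)=20506255, p(83)=23338469, p(84)=26543660, p(85)=30167357, p(86)=34262962, p(87)=38887673, p(88)=44108109, p(89)=49995925, p(90)=56634173, p(91)=64112359, p(92)=72533807, p(93)=82010177, p(94)=92669720, p(95)=104651419, p(96)=118114304, p(97)=133230930, p(98)=150198136, p(99)=169229875, p(100)=190569292, p(101)=214481126, p(102)=241265379, p(103)=271248950, p(104)=304801365, p(105)=342325709, p(106)=384276336, p(107)=431149389, p(108)=483502844, p(109)=541946240, p(110)=607163746, p(111)=679903203, p(112)=761002156, p(113)=851376628, p(114)=952050665, p(115)=1064144451, p(116)=1188908248, p(117)=1327710076, p(118)=1482074143, p(119)=1653668665, p(120)=1844349560, p(121)=2056148051, p(122)=2291320912, p(123)=2552338241, p(124)=2841940500, p(125)=3163127352, p(126)=3519222692, p(127)=3913864295, p(128)=4351078600, p(129)=4835271870, p(130)=5371315400, p(131)=5964539504, p(132)=6620830889.
Final step: p(133) = p(132) + p(131) - p(128) - p(126) + p(121) + p(118) - p(111) - p(107) + p(98) + p(93) - p(82) - p(76) + p(63) + p(56) - p(41) - p(33) + p(16) + p(7)
= 6620830889 + 5964539504 - 4351078600 - 3519222692 + 2056148051 + 1482074143 - 679903203 - 431149389 + 150198136 + 82010177 - 20506255 - 9289091 + 1505499 + 526823 - 44583 - 10143 + 231 + 15
= 7346629512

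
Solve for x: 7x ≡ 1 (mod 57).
49

gcd(7, 57) = 1, so the inverse exists.
Extended Euclidean algorithm on (57, 7):
57 = 8 × 7 + 1  ⟹  1 = (1)·57 + (-8)·7
So (-8)·7 ≡ 1 (mod 57), i.e. 7^(-1) ≡ -8 ≡ 49 (mod 57).
Check: 7 × 49 = 343 ≡ 1 (mod 57)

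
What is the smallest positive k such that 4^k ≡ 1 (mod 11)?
5

11 is prime, so ord(4) divides φ(11) = 10.
Divisors of 10: 1, 2, 5, 10.
Repeated squaring: 4^1 ≡ 4, 4^2 ≡ 5, 4^4 ≡ 3, 4^8 ≡ 9 (mod 11).
Test 4^d mod 11 for each divisor d in increasing order:
4^1 ≡ 4
4^2 ≡ 5
4^5 = 4^4·4^1 ≡ 1  ← first divisor giving 1
The order is 5.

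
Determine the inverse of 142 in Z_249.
121

gcd(142, 249) = 1, so the inverse exists.
Extended Euclidean algorithm on (249, 142):
249 = 1 × 142 + 107  ⟹  107 = (1)·249 + (-1)·142
142 = 1 × 107 + 35  ⟹  35 = (-1)·249 + (2)·142
107 = 3 × 35 + 2  ⟹  2 = (4)·249 + (-7)·142
35 = 17 × 2 + 1  ⟹  1 = (-69)·249 + (121)·142
So (121)·142 ≡ 1 (mod 249), i.e. 142^(-1) ≡ 121 (mod 249).
Check: 142 × 121 = 17182 ≡ 1 (mod 249)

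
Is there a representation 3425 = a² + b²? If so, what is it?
17² + 56² (a=17, b=56)

Factorization: 3425 = 5^2 × 137
By Fermat: n is sum of two squares iff every prime p ≡ 3 (mod 4) appears to even power.
All primes ≡ 3 (mod 4) appear to even power.
Search a = 0, 1, 2, … for 3425 - a² a perfect square: first hit at a = 17: 3425 - 289 = 3136 = 56².
3425 = 17² + 56² = 289 + 3136 ✓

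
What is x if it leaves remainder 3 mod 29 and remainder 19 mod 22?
525

Using Chinese Remainder Theorem:
M = 29 × 22 = 638
M1 = 22, M2 = 29
y1 = 22^(-1) mod 29 = 4
y2 = 29^(-1) mod 22 = 19
x = (3×22×4 + 19×29×19) mod 638 = 525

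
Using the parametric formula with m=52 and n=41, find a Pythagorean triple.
(1023, 4264, 4385)

Euclid's formula: a = m² - n², b = 2mn, c = m² + n²
m = 52, n = 41
a = 52² - 41² = 2704 - 1681 = 1023
b = 2 × 52 × 41 = 4264
c = 52² + 41² = 2704 + 1681 = 4385
Verification: 1023² + 4264² = 1046529 + 18181696 = 19228225 = 4385² ✓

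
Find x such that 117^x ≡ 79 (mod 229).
7

Baby-step giant-step with step n = ⌈√229⌉ = 16.
Baby steps 117^j mod 229 (j:value) for j=0..15: 0:1, 1:117, 2:178, 3:216, 4:82, 5:205, 6:169, 7:79, 8:83, 9:93, 10:118, 11:66, 12:165, 13:69, 14:58, 15:145.
h = 79 is already in the table at j=7, so x = 7.
Check: 117^7 ≡ 79 (mod 229).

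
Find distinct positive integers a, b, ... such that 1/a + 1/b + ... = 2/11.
1/6 + 1/66

Greedy algorithm:
2/11: ceiling(11/2) = 6, use 1/6
1/66: ceiling(66/1) = 66, use 1/66
Result: 2/11 = 1/6 + 1/66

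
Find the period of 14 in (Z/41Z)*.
8

41 is prime, so ord(14) divides φ(41) = 40.
Divisors of 40: 1, 2, 4, 5, 8, 10, 20, 40.
Repeated squaring: 14^1 ≡ 14, 14^2 ≡ 32, 14^4 ≡ 40, 14^8 ≡ 1, 14^16 ≡ 1, 14^32 ≡ 1 (mod 41).
Test 14^d mod 41 for each divisor d in increasing order:
14^1 ≡ 14
14^2 ≡ 32
14^4 ≡ 40
14^5 = 14^4·14^1 ≡ 27
14^8 ≡ 1  ← first divisor giving 1
The order is 8.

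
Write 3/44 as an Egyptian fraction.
1/15 + 1/660

Greedy algorithm:
3/44: ceiling(44/3) = 15, use 1/15
1/660: ceiling(660/1) = 660, use 1/660
Result: 3/44 = 1/15 + 1/660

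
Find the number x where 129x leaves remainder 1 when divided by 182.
103

gcd(129, 182) = 1, so the inverse exists.
Extended Euclidean algorithm on (182, 129):
182 = 1 × 129 + 53  ⟹  53 = (1)·182 + (-1)·129
129 = 2 × 53 + 23  ⟹  23 = (-2)·182 + (3)·129
53 = 2 × 23 + 7  ⟹  7 = (5)·182 + (-7)·129
23 = 3 × 7 + 2  ⟹  2 = (-17)·182 + (24)·129
7 = 3 × 2 + 1  ⟹  1 = (56)·182 + (-79)·129
So (-79)·129 ≡ 1 (mod 182), i.e. 129^(-1) ≡ -79 ≡ 103 (mod 182).
Check: 129 × 103 = 13287 ≡ 1 (mod 182)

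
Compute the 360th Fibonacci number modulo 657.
639

Matrix identity: Q^n = [[F_(n+1), F_n], [F_n, F_(n-1)]] with Q = [[1,1],[1,0]].
n = 360 = 101101000₂. Square-and-multiply, entries mod 657:
Q^1 = [[1,1],[1,0]]
Q^2 = (Q^1)² = [[2,1],[1,1]]
Q^5 = (Q^2)²·Q = [[8,5],[5,3]]
Q^11 = (Q^5)²·Q = [[144,89],[89,55]]
Q^22 = (Q^11)² = [[406,629],[629,434]]
Q^45 = (Q^22)²·Q = [[188,56],[56,132]]
Q^90 = (Q^45)² = [[374,181],[181,193]]
Q^180 = (Q^90)² = [[503,135],[135,368]]
Q^360 = (Q^180)² = [[550,639],[639,568]]
F_360 mod 657 = Q^360[0][1] = 639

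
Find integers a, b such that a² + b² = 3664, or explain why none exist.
8² + 60² (a=8, b=60)

Factorization: 3664 = 2^4 × 229
By Fermat: n is sum of two squares iff every prime p ≡ 3 (mod 4) appears to even power.
All primes ≡ 3 (mod 4) appear to even power.
Search a = 0, 1, 2, … for 3664 - a² a perfect square: first hit at a = 8: 3664 - 64 = 3600 = 60².
3664 = 8² + 60² = 64 + 3600 ✓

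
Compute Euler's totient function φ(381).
252

381 = 3 × 127
φ(n) = n × ∏(1 - 1/p) for each prime p dividing n
φ(381) = 381 × (1 - 1/3) × (1 - 1/127) = 252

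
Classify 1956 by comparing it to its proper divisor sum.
abundant

Proper divisors of 1956: sum = 1 + 2 + 3 + 4 + 6 + 12 + 163 + 326 + 489 + 652 + 978 = 2636
Since 2636 > 1956, 1956 is abundant.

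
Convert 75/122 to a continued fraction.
[0; 1, 1, 1, 1, 2, 9]

Euclidean algorithm steps:
75 = 0 × 122 + 75
122 = 1 × 75 + 47
75 = 1 × 47 + 28
47 = 1 × 28 + 19
28 = 1 × 19 + 9
19 = 2 × 9 + 1
9 = 9 × 1 + 0
Continued fraction: [0; 1, 1, 1, 1, 2, 9]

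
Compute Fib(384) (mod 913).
146

Matrix identity: Q^n = [[F_(n+1), F_n], [F_n, F_(n-1)]] with Q = [[1,1],[1,0]].
n = 384 = 110000000₂. Square-and-multiply, entries mod 913:
Q^1 = [[1,1],[1,0]]
Q^3 = (Q^1)²·Q = [[3,2],[2,1]]
Q^6 = (Q^3)² = [[13,8],[8,5]]
Q^12 = (Q^6)² = [[233,144],[144,89]]
Q^24 = (Q^12)² = [[159,718],[718,354]]
Q^48 = (Q^24)² = [[309,395],[395,827]]
Q^96 = (Q^48)² = [[431,437],[437,907]]
Q^192 = (Q^96)² = [[574,386],[386,188]]
Q^384 = (Q^192)² = [[60,146],[146,827]]
F_384 mod 913 = Q^384[0][1] = 146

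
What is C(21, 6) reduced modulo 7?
0

Using Lucas' theorem:
Write n=21 and k=6 in base 7:
n in base 7: [3, 0]
k in base 7: [0, 6]
C(21,6) mod 7 = ∏ C(n_i, k_i) mod 7
Digit binomials (mod 7): C(3,0) = 1; C(0,6) = 0 (k_i > n_i)
Product: 1 × 0 = 0 ≡ 0 (mod 7)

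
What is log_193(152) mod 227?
73

Baby-step giant-step with step n = ⌈√227⌉ = 16.
Baby steps 193^j mod 227 (j:value) for j=0..15: 0:1, 1:193, 2:21, 3:194, 4:214, 5:215, 6:181, 7:202, 8:169, 9:156, 10:144, 11:98, 12:73, 13:15, 14:171, 15:88.
Giant-step multiplier: 193^(-16) ≡ 193^(226-16) = 193^210 ≡ 155 (mod 227).
Giant steps γ_i = 152·155^i mod 227: γ_0=152, γ_1=179, γ_2=51, γ_3=187, γ_4=156 (in table at j=9).
x = i·n + j = 4·16 + 9 = 73.
Check: 193^73 ≡ 152 (mod 227).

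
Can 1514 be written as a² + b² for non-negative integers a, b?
17² + 35² (a=17, b=35)

Factorization: 1514 = 2 × 757
By Fermat: n is sum of two squares iff every prime p ≡ 3 (mod 4) appears to even power.
All primes ≡ 3 (mod 4) appear to even power.
Search a = 0, 1, 2, … for 1514 - a² a perfect square: first hit at a = 17: 1514 - 289 = 1225 = 35².
1514 = 17² + 35² = 289 + 1225 ✓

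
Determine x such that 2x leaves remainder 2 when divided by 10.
x ≡ 1 (mod 5)

gcd(2, 10) = 2, which divides 2, so solutions exist.
Divide through by 2: x ≡ 1 (mod 5).
The coefficient of x is now 1, so x ≡ 1 (mod 5).
Check: 2 × 1 = 2 ≡ 2 (mod 10).
x ≡ 1 (mod 5), giving 2 solutions mod 10.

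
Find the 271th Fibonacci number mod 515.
84

Matrix identity: Q^n = [[F_(n+1), F_n], [F_n, F_(n-1)]] with Q = [[1,1],[1,0]].
n = 271 = 100001111₂. Square-and-multiply, entries mod 515:
Q^1 = [[1,1],[1,0]]
Q^2 = (Q^1)² = [[2,1],[1,1]]
Q^4 = (Q^2)² = [[5,3],[3,2]]
Q^8 = (Q^4)² = [[34,21],[21,13]]
Q^16 = (Q^8)² = [[52,472],[472,95]]
Q^33 = (Q^16)²·Q = [[292,433],[433,374]]
Q^67 = (Q^33)²·Q = [[296,318],[318,493]]
Q^135 = (Q^67)²·Q = [[347,250],[250,97]]
Q^271 = (Q^135)²·Q = [[359,84],[84,275]]
F_271 mod 515 = Q^271[0][1] = 84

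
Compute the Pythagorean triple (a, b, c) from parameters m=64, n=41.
(2415, 5248, 5777)

Euclid's formula: a = m² - n², b = 2mn, c = m² + n²
m = 64, n = 41
a = 64² - 41² = 4096 - 1681 = 2415
b = 2 × 64 × 41 = 5248
c = 64² + 41² = 4096 + 1681 = 5777
Verification: 2415² + 5248² = 5832225 + 27541504 = 33373729 = 5777² ✓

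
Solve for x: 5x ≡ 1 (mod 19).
4

gcd(5, 19) = 1, so the inverse exists.
Extended Euclidean algorithm on (19, 5):
19 = 3 × 5 + 4  ⟹  4 = (1)·19 + (-3)·5
5 = 1 × 4 + 1  ⟹  1 = (-1)·19 + (4)·5
So (4)·5 ≡ 1 (mod 19), i.e. 5^(-1) ≡ 4 (mod 19).
Check: 5 × 4 = 20 ≡ 1 (mod 19)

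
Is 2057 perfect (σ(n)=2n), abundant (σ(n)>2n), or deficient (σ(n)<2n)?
deficient

Proper divisors of 2057: sum = 1 + 11 + 17 + 121 + 187 = 337
Since 337 < 2057, 2057 is deficient.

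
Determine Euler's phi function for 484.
220

484 = 2^2 × 11^2
φ(n) = n × ∏(1 - 1/p) for each prime p dividing n
φ(484) = 484 × (1 - 1/2) × (1 - 1/11) = 220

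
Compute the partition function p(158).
88751778802

p(n) counts ways to write n as a sum of positive integers (order ignored).
Euler's pentagonal recurrence: p(k) = p(k-1) + p(k-2) - p(k-5) - p(k-7) + p(k-12) + p(k-15) - ... (offsets j(3j∓1)/2, signs ++--, p(0)=1, p(<0)=0).
DP table for k = 0..157: p(0)=1, p(1)=1, p(2)=2, p(3)=3, p(4)=5, p(5)=7, p(6)=11, p(7)=15, p(8)=22, p(9)=30, p(10)=42, p(11)=56, p(12)=77, p(13)=101, p(14)=135, p(15)=176, p(16)=231, p(17)=297, p(18)=385, p(19)=490, p(20)=627, p(21)=792, p(22)=1002, p(23)=1255, p(24)=1575, p(25)=1958, p(26)=2436, p(27)=3010, p(28)=3718, p(29)=4565, p(30)=5604, p(31)=6842, p(32)=8349, p(33)=10143, p(34)=12310, p(35)=14883, p(36)=17977, p(37)=21637, p(38)=26015, p(39)=31185, p(40)=37338, p(41)=44583, p(42)=53174, p(43)=63261, p(44)=75175, p(45)=89134, p(46)=105558, p(47)=124754, p(48)=147273, p(49)=173525, p(50)=204226, p(51)=239943, p(52)=281589, p(53)=329931, p(54)=386155, p(55)=451276, p(56)=526823, p(57)=614154, p(58)=715220, p(59)=831820, p(60)=966467, p(61)=1121505, p(62)=1300156, p(63)=1505499, p(64)=1741630, p(65)=2012558, p(66)=2323520, p(67)=2679689, p(68)=3087735, p(69)=3554345, p(70)=4087968, p(71)=4697205, p(72)=5392783, p(73)=6185689, p(74)=7089500, p(75)=8118264, p(76)=9289091, p(77)=10619863, p(78)=12132164, p(79)=13848650, p(80)=15796476, p(81)=18004327, p(82)=20506255, p(83)=23338469, p(84)=26543660, p(85)=30167357, p(86)=34262962, p(87)=38887673, p(88)=44108109, p(89)=49995925, p(90)=56634173, p(91)=64112359, p(92)=72533807, p(93)=82010177, p(94)=92669720, p(95)=104651419, p(96)=118114304, p(97)=133230930, p(98)=150198136, p(99)=169229875, p(100)=190569292, p(101)=214481126, p(102)=241265379, p(103)=271248950, p(104)=304801365, p(105)=342325709, p(106)=384276336, p(107)=431149389, p(108)=483502844, p(109)=541946240, p(110)=607163746, p(111)=679903203, p(112)=761002156, p(113)=851376628, p(114)=952050665, p(115)=1064144451, p(116)=1188908248, p(117)=1327710076, p(118)=1482074143, p(119)=1653668665, p(120)=1844349560, p(121)=2056148051, p(122)=2291320912, p(123)=2552338241, p(124)=2841940500, p(125)=3163127352, p(126)=3519222692, p(127)=3913864295, p(128)=4351078600, p(129)=4835271870, p(130)=5371315400, p(131)=5964539504, p(132)=6620830889, p(133)=7346629512, p(134)=8149040695, p(135)=9035836076, p(136)=10015581680, p(137)=11097645016, p(138)=12292341831, p(139)=13610949895, p(140)=15065878135, p(141)=16670689208, p(142)=18440293320, p(143)=20390982757, p(144)=22540654445, p(145)=24908858009, p(146)=27517052599, p(147)=30388671978, p(148)=33549419497, p(149)=37027355200, p(150)=40853235313, p(151)=45060624582, p(152)=49686288421, p(153)=54770336324, p(154)=60356673280, p(155)=66493182097, p(156)=73232243759, p(157)=80630964769.
Final step: p(158) = p(157) + p(156) - p(153) - p(151) + p(146) + p(143) - p(136) - p(132) + p(123) + p(118) - p(107) - p(101) + p(88) + p(81) - p(66) - p(58) + p(41) + p(32) - p(13) - p(3)
= 80630964769 + 73232243759 - 54770336324 - 45060624582 + 27517052599 + 20390982757 - 10015581680 - 6620830889 + 2552338241 + 1482074143 - 431149389 - 214481126 + 44108109 + 18004327 - 2323520 - 715220 + 44583 + 8349 - 101 - 3
= 88751778802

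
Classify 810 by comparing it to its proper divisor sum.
abundant

Proper divisors of 810: sum = 1 + 2 + 3 + 5 + 6 + 9 + 10 + 15 + ... + 135 + 162 + 270 + 405 (19 divisors) = 1368
Since 1368 > 810, 810 is abundant.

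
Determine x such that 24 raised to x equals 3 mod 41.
35

Baby-step giant-step with step n = ⌈√41⌉ = 7.
Baby steps 24^j mod 41 (j:value) for j=0..6: 0:1, 1:24, 2:2, 3:7, 4:4, 5:14, 6:8.
Giant-step multiplier: 24^(-7) ≡ 24^(40-7) = 24^33 ≡ 22 (mod 41).
Giant steps γ_i = 3·22^i mod 41: γ_0=3, γ_1=25, γ_2=17, γ_3=5, γ_4=28, γ_5=1 (in table at j=0).
x = i·n + j = 5·7 + 0 = 35.
Check: 24^35 ≡ 3 (mod 41).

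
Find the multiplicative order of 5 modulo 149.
37

149 is prime, so ord(5) divides φ(149) = 148.
Divisors of 148: 1, 2, 4, 37, 74, 148.
Repeated squaring: 5^1 ≡ 5, 5^2 ≡ 25, 5^4 ≡ 29, 5^8 ≡ 96, 5^16 ≡ 127, 5^32 ≡ 37, 5^64 ≡ 28, 5^128 ≡ 39 (mod 149).
Test 5^d mod 149 for each divisor d in increasing order:
5^1 ≡ 5
5^2 ≡ 25
5^4 ≡ 29
5^37 = 5^32·5^4·5^1 ≡ 1  ← first divisor giving 1
The order is 37.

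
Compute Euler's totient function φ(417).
276

417 = 3 × 139
φ(n) = n × ∏(1 - 1/p) for each prime p dividing n
φ(417) = 417 × (1 - 1/3) × (1 - 1/139) = 276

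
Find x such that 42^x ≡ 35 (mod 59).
18

Baby-step giant-step with step n = ⌈√59⌉ = 8.
Baby steps 42^j mod 59 (j:value) for j=0..7: 0:1, 1:42, 2:53, 3:43, 4:36, 5:37, 6:20, 7:14.
Giant-step multiplier: 42^(-8) ≡ 42^(58-8) = 42^50 ≡ 29 (mod 59).
Giant steps γ_i = 35·29^i mod 59: γ_0=35, γ_1=12, γ_2=53 (in table at j=2).
x = i·n + j = 2·8 + 2 = 18.
Check: 42^18 ≡ 35 (mod 59).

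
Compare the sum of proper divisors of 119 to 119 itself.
deficient

Proper divisors of 119: sum = 1 + 7 + 17 = 25
Since 25 < 119, 119 is deficient.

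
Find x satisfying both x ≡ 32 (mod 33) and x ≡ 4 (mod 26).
758

Using Chinese Remainder Theorem:
M = 33 × 26 = 858
M1 = 26, M2 = 33
y1 = 26^(-1) mod 33 = 14
y2 = 33^(-1) mod 26 = 15
x = (32×26×14 + 4×33×15) mod 858 = 758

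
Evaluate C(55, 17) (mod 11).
0

Using Lucas' theorem:
Write n=55 and k=17 in base 11:
n in base 11: [5, 0]
k in base 11: [1, 6]
C(55,17) mod 11 = ∏ C(n_i, k_i) mod 11
Digit binomials (mod 11): C(5,1) = 5; C(0,6) = 0 (k_i > n_i)
Product: 5 × 0 = 0 ≡ 0 (mod 11)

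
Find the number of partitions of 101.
214481126

p(n) counts ways to write n as a sum of positive integers (order ignored).
Euler's pentagonal recurrence: p(k) = p(k-1) + p(k-2) - p(k-5) - p(k-7) + p(k-12) + p(k-15) - ... (offsets j(3j∓1)/2, signs ++--, p(0)=1, p(<0)=0).
DP table for k = 0..100: p(0)=1, p(1)=1, p(2)=2, p(3)=3, p(4)=5, p(5)=7, p(6)=11, p(7)=15, p(8)=22, p(9)=30, p(10)=42, p(11)=56, p(12)=77, p(13)=101, p(14)=135, p(15)=176, p(16)=231, p(17)=297, p(18)=385, p(19)=490, p(20)=627, p(21)=792, p(22)=1002, p(23)=1255, p(24)=1575, p(25)=1958, p(26)=2436, p(27)=3010, p(28)=3718, p(29)=4565, p(30)=5604, p(31)=6842, p(32)=8349, p(33)=10143, p(34)=12310, p(35)=14883, p(36)=17977, p(37)=21637, p(38)=26015, p(39)=31185, p(40)=37338, p(41)=44583, p(42)=53174, p(43)=63261, p(44)=75175, p(45)=89134, p(46)=105558, p(47)=124754, p(48)=147273, p(49)=173525, p(50)=204226, p(51)=239943, p(52)=281589, p(53)=329931, p(54)=386155, p(55)=451276, p(56)=526823, p(57)=614154, p(58)=715220, p(59)=831820, p(60)=966467, p(61)=1121505, p(62)=1300156, p(63)=1505499, p(64)=1741630, p(65)=2012558, p(66)=2323520, p(67)=2679689, p(68)=3087735, p(69)=3554345, p(70)=4087968, p(71)=4697205, p(72)=5392783, p(73)=6185689, p(74)=7089500, p(75)=8118264, p(76)=9289091, p(77)=10619863, p(78)=12132164, p(79)=13848650, p(80)=15796476, p(81)=18004327, p(82)=20506255, p(83)=23338469, p(84)=26543660, p(85)=30167357, p(86)=34262962, p(87)=38887673, p(88)=44108109, p(89)=49995925, p(90)=56634173, p(91)=64112359, p(92)=72533807, p(93)=82010177, p(94)=92669720, p(95)=104651419, p(96)=118114304, p(97)=133230930, p(98)=150198136, p(99)=169229875, p(100)=190569292.
Final step: p(101) = p(100) + p(99) - p(96) - p(94) + p(89) + p(86) - p(79) - p(75) + p(66) + p(61) - p(50) - p(44) + p(31) + p(24) - p(9) - p(1)
= 190569292 + 169229875 - 118114304 - 92669720 + 49995925 + 34262962 - 13848650 - 8118264 + 2323520 + 1121505 - 204226 - 75175 + 6842 + 1575 - 30 - 1
= 214481126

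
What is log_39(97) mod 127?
5

Baby-step giant-step with step n = ⌈√127⌉ = 12.
Baby steps 39^j mod 127 (j:value) for j=0..11: 0:1, 1:39, 2:124, 3:10, 4:9, 5:97, 6:100, 7:90, 8:81, 9:111, 10:11, 11:48.
h = 97 is already in the table at j=5, so x = 5.
Check: 39^5 ≡ 97 (mod 127).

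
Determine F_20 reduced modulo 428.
345

Matrix identity: Q^n = [[F_(n+1), F_n], [F_n, F_(n-1)]] with Q = [[1,1],[1,0]].
n = 20 = 10100₂. Square-and-multiply, entries mod 428:
Q^1 = [[1,1],[1,0]]
Q^2 = (Q^1)² = [[2,1],[1,1]]
Q^5 = (Q^2)²·Q = [[8,5],[5,3]]
Q^10 = (Q^5)² = [[89,55],[55,34]]
Q^20 = (Q^10)² = [[246,345],[345,329]]
F_20 mod 428 = Q^20[0][1] = 345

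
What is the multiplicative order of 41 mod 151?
50

151 is prime, so ord(41) divides φ(151) = 150.
Divisors of 150: 1, 2, 3, 5, 6, 10, 15, 25, 30, 50, 75, 150.
Repeated squaring: 41^1 ≡ 41, 41^2 ≡ 20, 41^4 ≡ 98, 41^8 ≡ 91, 41^16 ≡ 127, 41^32 ≡ 123, 41^64 ≡ 29, 41^128 ≡ 86 (mod 151).
Test 41^d mod 151 for each divisor d in increasing order:
41^1 ≡ 41
41^2 ≡ 20
41^3 = 41^2·41^1 ≡ 65
41^5 = 41^4·41^1 ≡ 92
41^6 = 41^4·41^2 ≡ 148
41^10 = 41^8·41^2 ≡ 8
41^15 = 41^8·41^4·41^2·41^1 ≡ 132
41^25 = 41^16·41^8·41^1 ≡ 150
41^30 = 41^16·41^8·41^4·41^2 ≡ 59
41^50 = 41^32·41^16·41^2 ≡ 1  ← first divisor giving 1
The order is 50.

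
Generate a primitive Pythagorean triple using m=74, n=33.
(4387, 4884, 6565)

Euclid's formula: a = m² - n², b = 2mn, c = m² + n²
m = 74, n = 33
a = 74² - 33² = 5476 - 1089 = 4387
b = 2 × 74 × 33 = 4884
c = 74² + 33² = 5476 + 1089 = 6565
Verification: 4387² + 4884² = 19245769 + 23853456 = 43099225 = 6565² ✓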